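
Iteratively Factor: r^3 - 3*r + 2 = (r - 1)*(r^2 + r - 2) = (r - 1)*(r + 2)*(r - 1)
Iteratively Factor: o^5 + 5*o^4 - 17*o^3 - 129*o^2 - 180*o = (o + 4)*(o^4 + o^3 - 21*o^2 - 45*o) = (o + 3)*(o + 4)*(o^3 - 2*o^2 - 15*o) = (o - 5)*(o + 3)*(o + 4)*(o^2 + 3*o) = (o - 5)*(o + 3)^2*(o + 4)*(o)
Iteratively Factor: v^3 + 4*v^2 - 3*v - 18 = (v + 3)*(v^2 + v - 6) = (v - 2)*(v + 3)*(v + 3)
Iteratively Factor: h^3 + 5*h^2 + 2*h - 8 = (h + 2)*(h^2 + 3*h - 4) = (h - 1)*(h + 2)*(h + 4)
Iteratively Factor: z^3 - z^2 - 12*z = (z - 4)*(z^2 + 3*z) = (z - 4)*(z + 3)*(z)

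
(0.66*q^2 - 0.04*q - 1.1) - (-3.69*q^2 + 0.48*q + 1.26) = 4.35*q^2 - 0.52*q - 2.36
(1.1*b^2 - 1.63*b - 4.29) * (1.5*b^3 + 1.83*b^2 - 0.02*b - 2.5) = 1.65*b^5 - 0.431999999999999*b^4 - 9.4399*b^3 - 10.5681*b^2 + 4.1608*b + 10.725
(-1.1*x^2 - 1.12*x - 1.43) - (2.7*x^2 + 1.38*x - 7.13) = -3.8*x^2 - 2.5*x + 5.7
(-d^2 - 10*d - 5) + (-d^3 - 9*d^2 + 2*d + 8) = -d^3 - 10*d^2 - 8*d + 3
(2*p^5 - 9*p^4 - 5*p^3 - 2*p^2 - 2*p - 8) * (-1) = -2*p^5 + 9*p^4 + 5*p^3 + 2*p^2 + 2*p + 8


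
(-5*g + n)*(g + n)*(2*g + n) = -10*g^3 - 13*g^2*n - 2*g*n^2 + n^3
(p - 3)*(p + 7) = p^2 + 4*p - 21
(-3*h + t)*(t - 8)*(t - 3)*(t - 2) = -3*h*t^3 + 39*h*t^2 - 138*h*t + 144*h + t^4 - 13*t^3 + 46*t^2 - 48*t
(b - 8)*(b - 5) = b^2 - 13*b + 40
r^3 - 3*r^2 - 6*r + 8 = (r - 4)*(r - 1)*(r + 2)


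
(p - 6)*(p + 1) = p^2 - 5*p - 6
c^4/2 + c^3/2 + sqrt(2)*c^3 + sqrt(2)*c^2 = c^2*(c/2 + 1/2)*(c + 2*sqrt(2))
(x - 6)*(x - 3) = x^2 - 9*x + 18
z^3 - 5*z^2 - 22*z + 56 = (z - 7)*(z - 2)*(z + 4)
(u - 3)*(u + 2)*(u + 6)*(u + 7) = u^4 + 12*u^3 + 23*u^2 - 120*u - 252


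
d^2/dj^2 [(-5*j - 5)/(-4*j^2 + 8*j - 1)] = 40*((1 - 3*j)*(4*j^2 - 8*j + 1) + 16*(j - 1)^2*(j + 1))/(4*j^2 - 8*j + 1)^3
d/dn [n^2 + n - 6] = 2*n + 1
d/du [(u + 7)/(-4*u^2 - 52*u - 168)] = 1/(4*(u^2 + 12*u + 36))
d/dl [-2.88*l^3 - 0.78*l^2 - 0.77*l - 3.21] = -8.64*l^2 - 1.56*l - 0.77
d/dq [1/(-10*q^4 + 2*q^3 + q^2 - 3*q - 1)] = (40*q^3 - 6*q^2 - 2*q + 3)/(10*q^4 - 2*q^3 - q^2 + 3*q + 1)^2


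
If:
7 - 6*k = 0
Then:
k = 7/6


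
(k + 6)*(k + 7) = k^2 + 13*k + 42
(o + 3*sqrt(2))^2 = o^2 + 6*sqrt(2)*o + 18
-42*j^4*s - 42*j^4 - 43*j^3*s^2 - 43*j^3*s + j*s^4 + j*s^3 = (-7*j + s)*(j + s)*(6*j + s)*(j*s + j)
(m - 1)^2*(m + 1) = m^3 - m^2 - m + 1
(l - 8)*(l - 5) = l^2 - 13*l + 40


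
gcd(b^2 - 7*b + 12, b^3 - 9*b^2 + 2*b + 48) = b - 3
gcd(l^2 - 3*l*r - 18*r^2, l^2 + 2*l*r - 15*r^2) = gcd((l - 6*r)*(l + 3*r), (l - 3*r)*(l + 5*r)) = 1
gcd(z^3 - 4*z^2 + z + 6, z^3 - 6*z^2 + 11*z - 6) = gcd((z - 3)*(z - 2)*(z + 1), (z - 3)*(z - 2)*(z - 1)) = z^2 - 5*z + 6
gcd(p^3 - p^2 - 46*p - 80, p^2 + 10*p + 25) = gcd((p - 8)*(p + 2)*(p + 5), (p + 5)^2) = p + 5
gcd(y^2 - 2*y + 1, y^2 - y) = y - 1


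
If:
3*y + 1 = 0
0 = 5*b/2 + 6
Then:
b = -12/5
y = -1/3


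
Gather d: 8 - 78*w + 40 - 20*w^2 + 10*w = -20*w^2 - 68*w + 48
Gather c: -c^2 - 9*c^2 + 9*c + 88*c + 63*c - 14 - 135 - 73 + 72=-10*c^2 + 160*c - 150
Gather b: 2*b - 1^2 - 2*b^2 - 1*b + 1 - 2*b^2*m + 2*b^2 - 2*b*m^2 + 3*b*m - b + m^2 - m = -2*b^2*m + b*(-2*m^2 + 3*m) + m^2 - m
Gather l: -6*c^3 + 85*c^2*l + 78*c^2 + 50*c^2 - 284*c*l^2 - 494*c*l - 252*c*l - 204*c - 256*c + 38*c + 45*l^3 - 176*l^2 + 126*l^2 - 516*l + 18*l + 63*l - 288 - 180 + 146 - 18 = -6*c^3 + 128*c^2 - 422*c + 45*l^3 + l^2*(-284*c - 50) + l*(85*c^2 - 746*c - 435) - 340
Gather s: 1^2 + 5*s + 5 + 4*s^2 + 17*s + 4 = 4*s^2 + 22*s + 10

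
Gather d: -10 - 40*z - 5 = -40*z - 15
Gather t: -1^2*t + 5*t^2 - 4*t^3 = -4*t^3 + 5*t^2 - t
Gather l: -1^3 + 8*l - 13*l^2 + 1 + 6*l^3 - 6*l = 6*l^3 - 13*l^2 + 2*l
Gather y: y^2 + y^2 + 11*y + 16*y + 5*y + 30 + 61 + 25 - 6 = 2*y^2 + 32*y + 110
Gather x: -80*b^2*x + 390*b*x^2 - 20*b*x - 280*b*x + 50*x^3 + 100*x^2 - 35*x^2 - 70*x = 50*x^3 + x^2*(390*b + 65) + x*(-80*b^2 - 300*b - 70)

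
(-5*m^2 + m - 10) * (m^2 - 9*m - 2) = -5*m^4 + 46*m^3 - 9*m^2 + 88*m + 20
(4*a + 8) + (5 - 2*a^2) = -2*a^2 + 4*a + 13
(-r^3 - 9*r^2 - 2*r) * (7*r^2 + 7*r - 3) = -7*r^5 - 70*r^4 - 74*r^3 + 13*r^2 + 6*r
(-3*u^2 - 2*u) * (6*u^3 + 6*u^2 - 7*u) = -18*u^5 - 30*u^4 + 9*u^3 + 14*u^2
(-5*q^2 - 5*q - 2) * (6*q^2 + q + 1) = -30*q^4 - 35*q^3 - 22*q^2 - 7*q - 2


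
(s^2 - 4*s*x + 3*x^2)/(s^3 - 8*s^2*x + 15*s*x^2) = (-s + x)/(s*(-s + 5*x))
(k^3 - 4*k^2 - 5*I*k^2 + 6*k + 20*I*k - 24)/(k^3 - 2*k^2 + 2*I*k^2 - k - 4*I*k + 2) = (k^2 + k*(-4 - 6*I) + 24*I)/(k^2 + k*(-2 + I) - 2*I)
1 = 1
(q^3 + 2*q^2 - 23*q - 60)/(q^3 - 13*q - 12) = (q^2 - q - 20)/(q^2 - 3*q - 4)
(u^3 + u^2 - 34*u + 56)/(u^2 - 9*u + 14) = (u^2 + 3*u - 28)/(u - 7)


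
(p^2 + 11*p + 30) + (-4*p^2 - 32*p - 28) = -3*p^2 - 21*p + 2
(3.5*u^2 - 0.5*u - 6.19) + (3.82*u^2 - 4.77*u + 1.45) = 7.32*u^2 - 5.27*u - 4.74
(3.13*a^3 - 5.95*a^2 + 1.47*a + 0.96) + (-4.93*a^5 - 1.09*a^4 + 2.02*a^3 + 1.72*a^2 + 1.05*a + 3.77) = -4.93*a^5 - 1.09*a^4 + 5.15*a^3 - 4.23*a^2 + 2.52*a + 4.73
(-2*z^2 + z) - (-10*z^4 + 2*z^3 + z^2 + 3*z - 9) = 10*z^4 - 2*z^3 - 3*z^2 - 2*z + 9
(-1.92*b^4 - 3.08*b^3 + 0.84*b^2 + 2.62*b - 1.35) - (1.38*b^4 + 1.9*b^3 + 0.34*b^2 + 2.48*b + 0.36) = -3.3*b^4 - 4.98*b^3 + 0.5*b^2 + 0.14*b - 1.71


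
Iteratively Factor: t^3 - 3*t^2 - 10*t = (t - 5)*(t^2 + 2*t) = t*(t - 5)*(t + 2)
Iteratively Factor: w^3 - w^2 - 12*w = (w + 3)*(w^2 - 4*w) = w*(w + 3)*(w - 4)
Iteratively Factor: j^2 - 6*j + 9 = (j - 3)*(j - 3)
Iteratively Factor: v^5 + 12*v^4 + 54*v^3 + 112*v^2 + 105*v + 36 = (v + 1)*(v^4 + 11*v^3 + 43*v^2 + 69*v + 36) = (v + 1)*(v + 3)*(v^3 + 8*v^2 + 19*v + 12) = (v + 1)^2*(v + 3)*(v^2 + 7*v + 12) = (v + 1)^2*(v + 3)*(v + 4)*(v + 3)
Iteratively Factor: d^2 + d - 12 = (d - 3)*(d + 4)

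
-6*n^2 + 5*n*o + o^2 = (-n + o)*(6*n + o)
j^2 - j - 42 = (j - 7)*(j + 6)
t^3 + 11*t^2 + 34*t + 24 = (t + 1)*(t + 4)*(t + 6)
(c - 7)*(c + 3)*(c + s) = c^3 + c^2*s - 4*c^2 - 4*c*s - 21*c - 21*s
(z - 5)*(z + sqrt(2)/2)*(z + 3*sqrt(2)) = z^3 - 5*z^2 + 7*sqrt(2)*z^2/2 - 35*sqrt(2)*z/2 + 3*z - 15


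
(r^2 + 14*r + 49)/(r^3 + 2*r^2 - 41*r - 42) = (r + 7)/(r^2 - 5*r - 6)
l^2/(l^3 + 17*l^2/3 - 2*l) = 3*l/(3*l^2 + 17*l - 6)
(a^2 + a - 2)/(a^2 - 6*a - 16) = (a - 1)/(a - 8)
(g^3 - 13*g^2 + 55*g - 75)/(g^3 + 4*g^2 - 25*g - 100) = (g^2 - 8*g + 15)/(g^2 + 9*g + 20)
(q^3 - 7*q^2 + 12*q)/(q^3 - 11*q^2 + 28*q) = (q - 3)/(q - 7)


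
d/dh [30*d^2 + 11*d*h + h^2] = 11*d + 2*h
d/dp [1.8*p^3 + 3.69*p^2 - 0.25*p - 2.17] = 5.4*p^2 + 7.38*p - 0.25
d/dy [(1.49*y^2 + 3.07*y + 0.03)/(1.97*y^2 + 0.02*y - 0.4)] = (-6.0181*y^2 - 1.3102*y - 1.2286)/(3.8809*y^4 + 0.0788*y^3 - 1.5756*y^2 - 0.016*y + 0.16)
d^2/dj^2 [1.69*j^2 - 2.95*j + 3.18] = 3.38000000000000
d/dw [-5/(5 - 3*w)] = -15/(3*w - 5)^2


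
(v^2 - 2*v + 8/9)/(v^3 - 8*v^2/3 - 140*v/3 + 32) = (v - 4/3)/(v^2 - 2*v - 48)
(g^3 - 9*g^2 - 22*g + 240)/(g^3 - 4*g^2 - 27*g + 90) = (g - 8)/(g - 3)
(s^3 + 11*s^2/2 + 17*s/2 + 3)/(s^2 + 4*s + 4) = (2*s^2 + 7*s + 3)/(2*(s + 2))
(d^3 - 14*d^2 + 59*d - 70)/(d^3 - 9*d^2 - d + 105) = (d - 2)/(d + 3)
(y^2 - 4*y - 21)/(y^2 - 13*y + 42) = (y + 3)/(y - 6)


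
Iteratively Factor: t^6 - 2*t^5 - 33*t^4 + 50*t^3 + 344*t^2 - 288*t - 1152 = (t + 2)*(t^5 - 4*t^4 - 25*t^3 + 100*t^2 + 144*t - 576) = (t - 4)*(t + 2)*(t^4 - 25*t^2 + 144) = (t - 4)*(t - 3)*(t + 2)*(t^3 + 3*t^2 - 16*t - 48) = (t - 4)*(t - 3)*(t + 2)*(t + 3)*(t^2 - 16) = (t - 4)^2*(t - 3)*(t + 2)*(t + 3)*(t + 4)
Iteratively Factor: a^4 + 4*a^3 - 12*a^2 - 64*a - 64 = (a - 4)*(a^3 + 8*a^2 + 20*a + 16) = (a - 4)*(a + 4)*(a^2 + 4*a + 4) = (a - 4)*(a + 2)*(a + 4)*(a + 2)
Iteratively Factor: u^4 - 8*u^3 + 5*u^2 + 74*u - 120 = (u - 4)*(u^3 - 4*u^2 - 11*u + 30) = (u - 5)*(u - 4)*(u^2 + u - 6) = (u - 5)*(u - 4)*(u + 3)*(u - 2)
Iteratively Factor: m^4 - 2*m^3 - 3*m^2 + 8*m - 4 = (m - 1)*(m^3 - m^2 - 4*m + 4) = (m - 2)*(m - 1)*(m^2 + m - 2) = (m - 2)*(m - 1)*(m + 2)*(m - 1)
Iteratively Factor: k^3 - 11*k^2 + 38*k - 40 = (k - 5)*(k^2 - 6*k + 8) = (k - 5)*(k - 4)*(k - 2)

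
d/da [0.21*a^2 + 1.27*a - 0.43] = 0.42*a + 1.27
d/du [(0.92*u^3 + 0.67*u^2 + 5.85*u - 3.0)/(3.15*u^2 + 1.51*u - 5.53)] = (2.898*u^4 + 2.7784*u^3 - 32.6786*u^2 + 11.4898*u - 27.8205)/(9.9225*u^4 + 9.513*u^3 - 32.5589*u^2 - 16.7006*u + 30.5809)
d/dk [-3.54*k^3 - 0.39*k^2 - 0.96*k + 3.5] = -10.62*k^2 - 0.78*k - 0.96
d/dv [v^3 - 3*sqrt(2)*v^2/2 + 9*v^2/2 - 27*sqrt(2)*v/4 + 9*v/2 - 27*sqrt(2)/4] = 3*v^2 - 3*sqrt(2)*v + 9*v - 27*sqrt(2)/4 + 9/2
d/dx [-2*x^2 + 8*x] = 8 - 4*x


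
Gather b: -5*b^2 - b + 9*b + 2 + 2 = -5*b^2 + 8*b + 4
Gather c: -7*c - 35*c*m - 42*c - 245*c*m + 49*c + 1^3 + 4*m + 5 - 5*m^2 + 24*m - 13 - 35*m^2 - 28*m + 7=-280*c*m - 40*m^2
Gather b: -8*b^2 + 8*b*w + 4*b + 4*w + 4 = -8*b^2 + b*(8*w + 4) + 4*w + 4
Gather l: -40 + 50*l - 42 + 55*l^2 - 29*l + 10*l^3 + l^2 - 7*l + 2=10*l^3 + 56*l^2 + 14*l - 80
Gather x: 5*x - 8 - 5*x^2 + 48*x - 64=-5*x^2 + 53*x - 72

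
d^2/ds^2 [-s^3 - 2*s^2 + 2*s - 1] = -6*s - 4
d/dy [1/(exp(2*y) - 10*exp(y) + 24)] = 2*(5 - exp(y))*exp(y)/(exp(2*y) - 10*exp(y) + 24)^2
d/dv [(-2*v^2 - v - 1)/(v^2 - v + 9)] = (3*v^2 - 34*v - 10)/(v^4 - 2*v^3 + 19*v^2 - 18*v + 81)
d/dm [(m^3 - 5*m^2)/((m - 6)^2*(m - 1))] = 4*m*(-2*m^2 + 12*m - 15)/(m^5 - 20*m^4 + 145*m^3 - 450*m^2 + 540*m - 216)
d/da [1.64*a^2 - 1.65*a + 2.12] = 3.28*a - 1.65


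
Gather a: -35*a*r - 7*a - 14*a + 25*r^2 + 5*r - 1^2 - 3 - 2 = a*(-35*r - 21) + 25*r^2 + 5*r - 6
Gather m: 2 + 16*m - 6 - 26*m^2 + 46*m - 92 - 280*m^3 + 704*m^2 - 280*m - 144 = -280*m^3 + 678*m^2 - 218*m - 240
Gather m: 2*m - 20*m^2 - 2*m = -20*m^2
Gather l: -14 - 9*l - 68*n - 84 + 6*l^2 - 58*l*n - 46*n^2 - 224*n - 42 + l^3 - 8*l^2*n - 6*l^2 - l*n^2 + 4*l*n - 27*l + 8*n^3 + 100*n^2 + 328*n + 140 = l^3 - 8*l^2*n + l*(-n^2 - 54*n - 36) + 8*n^3 + 54*n^2 + 36*n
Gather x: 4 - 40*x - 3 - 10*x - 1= -50*x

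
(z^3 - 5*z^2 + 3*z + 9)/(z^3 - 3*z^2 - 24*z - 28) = (-z^3 + 5*z^2 - 3*z - 9)/(-z^3 + 3*z^2 + 24*z + 28)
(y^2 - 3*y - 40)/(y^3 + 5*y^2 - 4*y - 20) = (y - 8)/(y^2 - 4)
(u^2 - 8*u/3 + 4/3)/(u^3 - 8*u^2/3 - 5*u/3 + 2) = (u - 2)/(u^2 - 2*u - 3)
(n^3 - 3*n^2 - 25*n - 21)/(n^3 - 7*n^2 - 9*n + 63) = (n + 1)/(n - 3)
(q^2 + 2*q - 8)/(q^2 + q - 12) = (q - 2)/(q - 3)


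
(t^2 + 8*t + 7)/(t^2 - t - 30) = (t^2 + 8*t + 7)/(t^2 - t - 30)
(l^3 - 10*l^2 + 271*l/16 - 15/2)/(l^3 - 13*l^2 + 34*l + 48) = (l^2 - 2*l + 15/16)/(l^2 - 5*l - 6)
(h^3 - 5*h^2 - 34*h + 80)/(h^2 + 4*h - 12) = (h^2 - 3*h - 40)/(h + 6)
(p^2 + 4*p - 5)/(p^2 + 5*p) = (p - 1)/p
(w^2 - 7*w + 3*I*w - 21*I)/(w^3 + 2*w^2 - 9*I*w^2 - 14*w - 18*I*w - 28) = (w^2 + w*(-7 + 3*I) - 21*I)/(w^3 + w^2*(2 - 9*I) + w*(-14 - 18*I) - 28)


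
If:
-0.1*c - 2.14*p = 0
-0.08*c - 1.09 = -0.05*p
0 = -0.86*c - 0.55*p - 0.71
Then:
No Solution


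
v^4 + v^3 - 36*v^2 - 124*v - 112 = (v - 7)*(v + 2)^2*(v + 4)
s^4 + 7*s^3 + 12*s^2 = s^2*(s + 3)*(s + 4)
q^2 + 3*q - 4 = (q - 1)*(q + 4)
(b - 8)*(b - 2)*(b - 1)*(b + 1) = b^4 - 10*b^3 + 15*b^2 + 10*b - 16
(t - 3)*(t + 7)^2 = t^3 + 11*t^2 + 7*t - 147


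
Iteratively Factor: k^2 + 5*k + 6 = (k + 3)*(k + 2)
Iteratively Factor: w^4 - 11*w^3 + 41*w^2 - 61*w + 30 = (w - 1)*(w^3 - 10*w^2 + 31*w - 30) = (w - 5)*(w - 1)*(w^2 - 5*w + 6) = (w - 5)*(w - 2)*(w - 1)*(w - 3)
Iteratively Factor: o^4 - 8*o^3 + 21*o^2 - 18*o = (o - 3)*(o^3 - 5*o^2 + 6*o) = o*(o - 3)*(o^2 - 5*o + 6) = o*(o - 3)^2*(o - 2)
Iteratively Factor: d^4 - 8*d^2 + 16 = (d - 2)*(d^3 + 2*d^2 - 4*d - 8) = (d - 2)*(d + 2)*(d^2 - 4) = (d - 2)*(d + 2)^2*(d - 2)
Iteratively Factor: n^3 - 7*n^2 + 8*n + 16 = (n + 1)*(n^2 - 8*n + 16) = (n - 4)*(n + 1)*(n - 4)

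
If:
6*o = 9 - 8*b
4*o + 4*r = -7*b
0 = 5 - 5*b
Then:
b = 1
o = 1/6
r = -23/12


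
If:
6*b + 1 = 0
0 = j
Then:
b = -1/6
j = 0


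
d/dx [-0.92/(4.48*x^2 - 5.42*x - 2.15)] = (8.2432*x - 4.9864)/(-4.48*x^2 + 5.42*x + 2.15)^2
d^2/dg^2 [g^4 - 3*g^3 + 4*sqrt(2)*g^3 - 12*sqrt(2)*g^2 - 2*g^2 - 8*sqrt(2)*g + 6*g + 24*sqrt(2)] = 12*g^2 - 18*g + 24*sqrt(2)*g - 24*sqrt(2) - 4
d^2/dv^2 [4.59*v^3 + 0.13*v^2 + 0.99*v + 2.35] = 27.54*v + 0.26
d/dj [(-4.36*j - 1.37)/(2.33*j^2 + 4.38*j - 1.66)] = (10.1588*j^2 + 6.3842*j + 13.2382)/(5.4289*j^4 + 20.4108*j^3 + 11.4488*j^2 - 14.5416*j + 2.7556)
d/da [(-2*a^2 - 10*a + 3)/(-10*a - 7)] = 4*(5*a^2 + 7*a + 25)/(100*a^2 + 140*a + 49)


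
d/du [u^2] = 2*u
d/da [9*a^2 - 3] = 18*a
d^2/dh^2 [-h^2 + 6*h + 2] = -2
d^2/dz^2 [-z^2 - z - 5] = -2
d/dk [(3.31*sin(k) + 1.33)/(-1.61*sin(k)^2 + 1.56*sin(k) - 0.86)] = (5.3291*sin(k)^2 + 4.2826*sin(k) - 4.9214)*cos(k)/(2.5921*sin(k)^4 - 5.0232*sin(k)^3 + 5.2028*sin(k)^2 - 2.6832*sin(k) + 0.7396)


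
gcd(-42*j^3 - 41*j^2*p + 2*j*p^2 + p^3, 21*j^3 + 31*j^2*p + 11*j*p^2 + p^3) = 7*j^2 + 8*j*p + p^2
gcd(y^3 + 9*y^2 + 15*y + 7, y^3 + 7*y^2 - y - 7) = y^2 + 8*y + 7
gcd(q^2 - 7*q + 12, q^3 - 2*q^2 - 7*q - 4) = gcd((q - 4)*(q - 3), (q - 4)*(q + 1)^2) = q - 4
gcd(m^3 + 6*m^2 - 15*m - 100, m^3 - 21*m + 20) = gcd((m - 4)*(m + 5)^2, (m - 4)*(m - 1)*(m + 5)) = m^2 + m - 20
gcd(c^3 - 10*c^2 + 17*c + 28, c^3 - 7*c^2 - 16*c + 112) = c^2 - 11*c + 28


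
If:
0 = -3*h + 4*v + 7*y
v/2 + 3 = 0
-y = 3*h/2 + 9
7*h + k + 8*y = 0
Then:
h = -58/9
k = 358/9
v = -6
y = 2/3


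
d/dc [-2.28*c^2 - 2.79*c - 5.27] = -4.56*c - 2.79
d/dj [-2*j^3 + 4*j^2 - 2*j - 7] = -6*j^2 + 8*j - 2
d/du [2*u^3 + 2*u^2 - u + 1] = 6*u^2 + 4*u - 1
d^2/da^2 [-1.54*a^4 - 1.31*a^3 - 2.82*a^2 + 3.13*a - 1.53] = -18.48*a^2 - 7.86*a - 5.64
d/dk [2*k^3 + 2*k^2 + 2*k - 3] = 6*k^2 + 4*k + 2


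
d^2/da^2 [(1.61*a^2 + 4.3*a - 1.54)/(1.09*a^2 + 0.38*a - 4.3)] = (8.88393600000001*a^3 + 34.298376*a^2 + 117.097392*a + 58.709488)/(1.295029*a^6 + 1.354434*a^5 - 14.854302*a^4 - 10.631488*a^3 + 58.59954*a^2 + 21.0786*a - 79.507)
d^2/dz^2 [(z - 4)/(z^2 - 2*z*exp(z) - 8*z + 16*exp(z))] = 2*(4*(z - 4)*(z*exp(z) - z - 7*exp(z) + 4)^2 + (z^2 - 2*z*exp(z) - 8*z + 16*exp(z))*(2*z*exp(z) - 2*z - (z - 4)*(-z*exp(z) + 6*exp(z) + 1) - 14*exp(z) + 8))/(z^2 - 2*z*exp(z) - 8*z + 16*exp(z))^3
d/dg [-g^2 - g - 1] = -2*g - 1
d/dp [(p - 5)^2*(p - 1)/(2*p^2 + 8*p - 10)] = (p^2 + 10*p - 75)/(2*(p^2 + 10*p + 25))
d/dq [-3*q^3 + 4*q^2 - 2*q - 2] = -9*q^2 + 8*q - 2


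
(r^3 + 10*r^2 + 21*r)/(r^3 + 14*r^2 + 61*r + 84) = r/(r + 4)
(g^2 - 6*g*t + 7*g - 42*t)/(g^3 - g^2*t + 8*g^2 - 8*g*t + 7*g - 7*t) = (-g + 6*t)/(-g^2 + g*t - g + t)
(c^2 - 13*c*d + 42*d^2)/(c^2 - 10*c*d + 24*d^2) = (c - 7*d)/(c - 4*d)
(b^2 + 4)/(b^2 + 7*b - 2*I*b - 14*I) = (b + 2*I)/(b + 7)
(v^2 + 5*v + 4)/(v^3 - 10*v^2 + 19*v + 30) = (v + 4)/(v^2 - 11*v + 30)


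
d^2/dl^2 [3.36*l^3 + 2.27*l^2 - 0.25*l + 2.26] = 20.16*l + 4.54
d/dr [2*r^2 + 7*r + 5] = 4*r + 7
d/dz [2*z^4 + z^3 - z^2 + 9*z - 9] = 8*z^3 + 3*z^2 - 2*z + 9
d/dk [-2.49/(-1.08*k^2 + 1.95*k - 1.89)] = (4.8555 - 5.3784*k)/(1.08*k^2 - 1.95*k + 1.89)^2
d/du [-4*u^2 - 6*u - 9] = -8*u - 6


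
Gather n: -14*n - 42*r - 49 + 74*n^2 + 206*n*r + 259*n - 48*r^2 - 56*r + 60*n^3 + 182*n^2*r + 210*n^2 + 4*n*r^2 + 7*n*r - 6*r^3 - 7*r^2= 60*n^3 + n^2*(182*r + 284) + n*(4*r^2 + 213*r + 245) - 6*r^3 - 55*r^2 - 98*r - 49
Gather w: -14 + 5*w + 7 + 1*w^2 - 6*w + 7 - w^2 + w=0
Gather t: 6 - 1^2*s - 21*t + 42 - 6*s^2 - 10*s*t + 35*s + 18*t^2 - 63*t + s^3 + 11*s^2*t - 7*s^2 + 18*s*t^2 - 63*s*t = s^3 - 13*s^2 + 34*s + t^2*(18*s + 18) + t*(11*s^2 - 73*s - 84) + 48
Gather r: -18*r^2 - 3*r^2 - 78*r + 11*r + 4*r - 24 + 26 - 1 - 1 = -21*r^2 - 63*r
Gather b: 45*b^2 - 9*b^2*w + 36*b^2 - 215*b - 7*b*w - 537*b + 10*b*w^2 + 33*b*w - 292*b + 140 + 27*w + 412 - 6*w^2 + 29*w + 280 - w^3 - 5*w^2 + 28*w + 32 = b^2*(81 - 9*w) + b*(10*w^2 + 26*w - 1044) - w^3 - 11*w^2 + 84*w + 864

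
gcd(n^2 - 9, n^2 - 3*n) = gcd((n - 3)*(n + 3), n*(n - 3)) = n - 3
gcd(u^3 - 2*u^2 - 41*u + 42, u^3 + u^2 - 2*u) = u - 1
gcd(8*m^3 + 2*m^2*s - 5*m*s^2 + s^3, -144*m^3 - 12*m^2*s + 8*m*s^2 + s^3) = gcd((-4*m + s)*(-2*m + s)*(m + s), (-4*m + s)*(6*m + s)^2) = -4*m + s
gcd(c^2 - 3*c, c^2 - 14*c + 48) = 1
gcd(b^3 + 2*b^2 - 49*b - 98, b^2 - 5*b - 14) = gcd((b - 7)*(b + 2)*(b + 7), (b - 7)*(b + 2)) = b^2 - 5*b - 14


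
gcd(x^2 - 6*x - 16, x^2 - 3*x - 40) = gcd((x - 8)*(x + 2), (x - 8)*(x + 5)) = x - 8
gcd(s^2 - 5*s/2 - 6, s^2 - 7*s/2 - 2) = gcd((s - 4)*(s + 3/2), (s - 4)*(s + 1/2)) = s - 4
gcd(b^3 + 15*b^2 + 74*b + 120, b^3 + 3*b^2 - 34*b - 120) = b^2 + 9*b + 20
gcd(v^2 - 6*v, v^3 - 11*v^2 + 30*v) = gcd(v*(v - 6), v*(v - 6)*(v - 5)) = v^2 - 6*v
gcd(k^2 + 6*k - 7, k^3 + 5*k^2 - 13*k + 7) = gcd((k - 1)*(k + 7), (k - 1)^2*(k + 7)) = k^2 + 6*k - 7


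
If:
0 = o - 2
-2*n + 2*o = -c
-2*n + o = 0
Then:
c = -2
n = 1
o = 2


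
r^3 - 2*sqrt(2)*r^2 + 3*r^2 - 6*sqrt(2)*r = r*(r + 3)*(r - 2*sqrt(2))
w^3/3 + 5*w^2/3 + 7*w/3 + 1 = (w/3 + 1)*(w + 1)^2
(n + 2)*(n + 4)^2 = n^3 + 10*n^2 + 32*n + 32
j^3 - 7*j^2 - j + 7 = (j - 7)*(j - 1)*(j + 1)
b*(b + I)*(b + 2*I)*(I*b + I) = I*b^4 - 3*b^3 + I*b^3 - 3*b^2 - 2*I*b^2 - 2*I*b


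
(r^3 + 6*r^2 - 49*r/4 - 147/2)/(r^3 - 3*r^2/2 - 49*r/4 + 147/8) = 2*(r + 6)/(2*r - 3)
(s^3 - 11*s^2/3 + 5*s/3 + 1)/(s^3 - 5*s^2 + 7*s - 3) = (s + 1/3)/(s - 1)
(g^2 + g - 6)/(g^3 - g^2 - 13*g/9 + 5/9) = 9*(g^2 + g - 6)/(9*g^3 - 9*g^2 - 13*g + 5)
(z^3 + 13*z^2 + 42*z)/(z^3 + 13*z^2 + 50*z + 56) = z*(z + 6)/(z^2 + 6*z + 8)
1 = 1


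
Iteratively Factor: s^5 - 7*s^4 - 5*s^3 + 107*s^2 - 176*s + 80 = (s - 1)*(s^4 - 6*s^3 - 11*s^2 + 96*s - 80) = (s - 1)*(s + 4)*(s^3 - 10*s^2 + 29*s - 20) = (s - 5)*(s - 1)*(s + 4)*(s^2 - 5*s + 4) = (s - 5)*(s - 1)^2*(s + 4)*(s - 4)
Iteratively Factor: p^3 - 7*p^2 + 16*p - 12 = (p - 2)*(p^2 - 5*p + 6) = (p - 3)*(p - 2)*(p - 2)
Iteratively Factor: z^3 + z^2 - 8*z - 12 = (z + 2)*(z^2 - z - 6) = (z - 3)*(z + 2)*(z + 2)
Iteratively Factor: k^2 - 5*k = (k)*(k - 5)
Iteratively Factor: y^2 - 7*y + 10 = (y - 5)*(y - 2)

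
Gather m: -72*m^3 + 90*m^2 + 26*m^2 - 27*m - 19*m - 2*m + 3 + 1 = -72*m^3 + 116*m^2 - 48*m + 4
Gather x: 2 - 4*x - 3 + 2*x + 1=-2*x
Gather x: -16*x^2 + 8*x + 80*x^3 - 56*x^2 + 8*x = 80*x^3 - 72*x^2 + 16*x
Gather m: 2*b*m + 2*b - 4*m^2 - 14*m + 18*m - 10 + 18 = 2*b - 4*m^2 + m*(2*b + 4) + 8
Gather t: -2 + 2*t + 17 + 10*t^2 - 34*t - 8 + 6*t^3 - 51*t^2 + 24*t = 6*t^3 - 41*t^2 - 8*t + 7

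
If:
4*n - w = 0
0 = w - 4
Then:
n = 1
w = 4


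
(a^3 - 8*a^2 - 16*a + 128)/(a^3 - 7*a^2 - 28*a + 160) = (a + 4)/(a + 5)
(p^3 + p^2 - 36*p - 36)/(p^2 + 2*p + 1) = (p^2 - 36)/(p + 1)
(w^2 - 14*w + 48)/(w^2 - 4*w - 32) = (w - 6)/(w + 4)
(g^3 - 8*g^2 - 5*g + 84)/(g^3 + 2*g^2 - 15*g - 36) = (g - 7)/(g + 3)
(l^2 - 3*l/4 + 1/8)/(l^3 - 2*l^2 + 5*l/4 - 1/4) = (4*l - 1)/(2*(2*l^2 - 3*l + 1))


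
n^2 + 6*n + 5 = (n + 1)*(n + 5)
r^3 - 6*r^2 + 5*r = r*(r - 5)*(r - 1)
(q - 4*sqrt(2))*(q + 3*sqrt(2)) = q^2 - sqrt(2)*q - 24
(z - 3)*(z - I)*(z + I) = z^3 - 3*z^2 + z - 3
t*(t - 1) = t^2 - t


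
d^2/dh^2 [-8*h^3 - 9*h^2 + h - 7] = -48*h - 18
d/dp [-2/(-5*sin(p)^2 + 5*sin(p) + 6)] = 10*(1 - 2*sin(p))*cos(p)/(-5*sin(p)^2 + 5*sin(p) + 6)^2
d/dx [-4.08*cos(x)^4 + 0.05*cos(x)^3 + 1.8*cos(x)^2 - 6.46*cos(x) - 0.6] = (16.32*cos(x)^3 - 0.15*cos(x)^2 - 3.6*cos(x) + 6.46)*sin(x)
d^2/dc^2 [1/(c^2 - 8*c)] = 2*(-c*(c - 8) + 4*(c - 4)^2)/(c^3*(c - 8)^3)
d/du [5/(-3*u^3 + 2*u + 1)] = 5*(9*u^2 - 2)/(-3*u^3 + 2*u + 1)^2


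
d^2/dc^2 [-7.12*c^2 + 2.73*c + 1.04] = -14.2400000000000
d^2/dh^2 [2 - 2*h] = 0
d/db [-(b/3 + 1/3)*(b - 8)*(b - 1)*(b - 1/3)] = -4*b^3/3 + 25*b^2/3 - 10*b/9 - 25/9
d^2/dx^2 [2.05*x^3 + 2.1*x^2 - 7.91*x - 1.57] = 12.3*x + 4.2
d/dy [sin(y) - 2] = cos(y)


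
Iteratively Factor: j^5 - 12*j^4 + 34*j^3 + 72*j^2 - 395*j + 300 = (j - 4)*(j^4 - 8*j^3 + 2*j^2 + 80*j - 75) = (j - 4)*(j + 3)*(j^3 - 11*j^2 + 35*j - 25) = (j - 5)*(j - 4)*(j + 3)*(j^2 - 6*j + 5) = (j - 5)*(j - 4)*(j - 1)*(j + 3)*(j - 5)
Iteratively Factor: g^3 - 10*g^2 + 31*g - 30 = (g - 5)*(g^2 - 5*g + 6) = (g - 5)*(g - 3)*(g - 2)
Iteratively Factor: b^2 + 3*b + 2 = (b + 2)*(b + 1)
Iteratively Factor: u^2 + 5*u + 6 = (u + 3)*(u + 2)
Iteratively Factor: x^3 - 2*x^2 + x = (x - 1)*(x^2 - x) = (x - 1)^2*(x)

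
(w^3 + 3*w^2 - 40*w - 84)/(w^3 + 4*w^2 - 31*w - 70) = (w - 6)/(w - 5)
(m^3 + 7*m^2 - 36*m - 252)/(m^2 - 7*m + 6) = (m^2 + 13*m + 42)/(m - 1)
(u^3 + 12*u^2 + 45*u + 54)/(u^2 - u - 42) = (u^2 + 6*u + 9)/(u - 7)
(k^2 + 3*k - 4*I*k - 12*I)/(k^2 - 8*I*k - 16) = (k + 3)/(k - 4*I)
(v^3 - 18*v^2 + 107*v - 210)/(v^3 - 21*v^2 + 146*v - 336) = (v - 5)/(v - 8)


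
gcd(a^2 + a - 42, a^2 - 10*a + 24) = a - 6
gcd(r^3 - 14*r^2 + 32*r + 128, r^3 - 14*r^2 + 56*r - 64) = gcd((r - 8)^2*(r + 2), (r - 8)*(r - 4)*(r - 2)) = r - 8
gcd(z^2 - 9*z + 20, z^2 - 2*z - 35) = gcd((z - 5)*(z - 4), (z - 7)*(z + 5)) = 1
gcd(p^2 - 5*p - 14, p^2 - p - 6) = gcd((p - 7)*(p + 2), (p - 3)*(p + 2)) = p + 2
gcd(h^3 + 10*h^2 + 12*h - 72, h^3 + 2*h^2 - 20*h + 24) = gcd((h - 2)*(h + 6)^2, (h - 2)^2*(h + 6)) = h^2 + 4*h - 12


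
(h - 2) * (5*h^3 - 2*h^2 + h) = 5*h^4 - 12*h^3 + 5*h^2 - 2*h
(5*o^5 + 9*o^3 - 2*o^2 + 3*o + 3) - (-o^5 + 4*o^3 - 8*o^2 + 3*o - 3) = 6*o^5 + 5*o^3 + 6*o^2 + 6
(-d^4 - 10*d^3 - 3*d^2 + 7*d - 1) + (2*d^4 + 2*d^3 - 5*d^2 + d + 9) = d^4 - 8*d^3 - 8*d^2 + 8*d + 8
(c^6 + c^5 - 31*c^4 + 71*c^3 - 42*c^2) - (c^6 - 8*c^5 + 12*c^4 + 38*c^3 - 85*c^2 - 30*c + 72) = 9*c^5 - 43*c^4 + 33*c^3 + 43*c^2 + 30*c - 72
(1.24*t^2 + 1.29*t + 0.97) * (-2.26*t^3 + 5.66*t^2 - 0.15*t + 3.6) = -2.8024*t^5 + 4.103*t^4 + 4.9232*t^3 + 9.7607*t^2 + 4.4985*t + 3.492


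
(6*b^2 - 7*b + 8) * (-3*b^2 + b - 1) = -18*b^4 + 27*b^3 - 37*b^2 + 15*b - 8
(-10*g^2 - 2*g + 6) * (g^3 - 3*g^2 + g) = -10*g^5 + 28*g^4 + 2*g^3 - 20*g^2 + 6*g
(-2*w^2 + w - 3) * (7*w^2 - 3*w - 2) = -14*w^4 + 13*w^3 - 20*w^2 + 7*w + 6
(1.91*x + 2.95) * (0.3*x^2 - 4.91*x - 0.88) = 0.573*x^3 - 8.4931*x^2 - 16.1653*x - 2.596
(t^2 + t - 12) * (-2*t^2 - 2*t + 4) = -2*t^4 - 4*t^3 + 26*t^2 + 28*t - 48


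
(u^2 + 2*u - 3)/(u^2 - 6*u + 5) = (u + 3)/(u - 5)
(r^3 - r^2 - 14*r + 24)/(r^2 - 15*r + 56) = (r^3 - r^2 - 14*r + 24)/(r^2 - 15*r + 56)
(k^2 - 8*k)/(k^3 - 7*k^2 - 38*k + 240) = k/(k^2 + k - 30)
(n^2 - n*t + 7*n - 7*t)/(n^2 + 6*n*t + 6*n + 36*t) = (n^2 - n*t + 7*n - 7*t)/(n^2 + 6*n*t + 6*n + 36*t)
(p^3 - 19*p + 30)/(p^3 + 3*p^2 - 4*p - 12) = (p^2 + 2*p - 15)/(p^2 + 5*p + 6)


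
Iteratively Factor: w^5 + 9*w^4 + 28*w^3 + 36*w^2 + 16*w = (w + 1)*(w^4 + 8*w^3 + 20*w^2 + 16*w) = (w + 1)*(w + 4)*(w^3 + 4*w^2 + 4*w) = (w + 1)*(w + 2)*(w + 4)*(w^2 + 2*w) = (w + 1)*(w + 2)^2*(w + 4)*(w)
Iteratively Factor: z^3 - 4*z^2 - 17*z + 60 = (z + 4)*(z^2 - 8*z + 15) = (z - 3)*(z + 4)*(z - 5)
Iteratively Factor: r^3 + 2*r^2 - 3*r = (r)*(r^2 + 2*r - 3) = r*(r - 1)*(r + 3)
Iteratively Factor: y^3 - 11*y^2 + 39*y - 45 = (y - 3)*(y^2 - 8*y + 15) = (y - 5)*(y - 3)*(y - 3)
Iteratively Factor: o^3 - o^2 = (o)*(o^2 - o) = o*(o - 1)*(o)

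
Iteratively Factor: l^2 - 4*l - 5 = (l + 1)*(l - 5)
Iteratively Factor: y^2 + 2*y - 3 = (y - 1)*(y + 3)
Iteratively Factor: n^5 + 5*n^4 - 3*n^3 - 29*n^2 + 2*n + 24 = (n + 3)*(n^4 + 2*n^3 - 9*n^2 - 2*n + 8) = (n - 2)*(n + 3)*(n^3 + 4*n^2 - n - 4) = (n - 2)*(n + 3)*(n + 4)*(n^2 - 1) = (n - 2)*(n - 1)*(n + 3)*(n + 4)*(n + 1)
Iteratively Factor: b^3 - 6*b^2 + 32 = (b - 4)*(b^2 - 2*b - 8) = (b - 4)^2*(b + 2)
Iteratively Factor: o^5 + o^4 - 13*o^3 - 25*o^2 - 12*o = (o + 3)*(o^4 - 2*o^3 - 7*o^2 - 4*o) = o*(o + 3)*(o^3 - 2*o^2 - 7*o - 4) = o*(o + 1)*(o + 3)*(o^2 - 3*o - 4) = o*(o - 4)*(o + 1)*(o + 3)*(o + 1)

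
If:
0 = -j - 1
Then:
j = -1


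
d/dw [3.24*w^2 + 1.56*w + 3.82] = 6.48*w + 1.56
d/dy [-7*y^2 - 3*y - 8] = -14*y - 3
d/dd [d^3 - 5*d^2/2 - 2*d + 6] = 3*d^2 - 5*d - 2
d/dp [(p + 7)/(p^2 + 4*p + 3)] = (p^2 + 4*p - 2*(p + 2)*(p + 7) + 3)/(p^2 + 4*p + 3)^2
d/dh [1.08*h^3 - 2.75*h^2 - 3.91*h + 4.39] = 3.24*h^2 - 5.5*h - 3.91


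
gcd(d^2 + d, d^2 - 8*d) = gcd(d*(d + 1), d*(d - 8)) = d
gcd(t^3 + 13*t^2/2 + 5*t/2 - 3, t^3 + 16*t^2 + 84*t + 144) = t + 6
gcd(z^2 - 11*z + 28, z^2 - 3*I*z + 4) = 1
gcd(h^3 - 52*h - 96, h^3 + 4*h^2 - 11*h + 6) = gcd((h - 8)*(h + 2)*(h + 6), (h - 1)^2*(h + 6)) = h + 6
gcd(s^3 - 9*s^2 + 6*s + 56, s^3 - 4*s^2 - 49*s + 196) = s^2 - 11*s + 28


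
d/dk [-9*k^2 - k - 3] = -18*k - 1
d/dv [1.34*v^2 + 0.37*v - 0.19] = 2.68*v + 0.37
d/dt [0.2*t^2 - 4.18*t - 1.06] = 0.4*t - 4.18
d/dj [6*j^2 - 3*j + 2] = 12*j - 3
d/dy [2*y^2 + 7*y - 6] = 4*y + 7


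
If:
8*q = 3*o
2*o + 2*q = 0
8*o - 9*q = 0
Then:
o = 0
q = 0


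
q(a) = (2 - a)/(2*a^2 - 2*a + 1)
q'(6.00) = 0.01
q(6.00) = -0.07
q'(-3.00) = 0.07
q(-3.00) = 0.20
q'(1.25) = -1.47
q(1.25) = 0.46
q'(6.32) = 0.01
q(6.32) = -0.06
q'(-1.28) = 0.35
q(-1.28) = 0.48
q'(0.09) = 3.28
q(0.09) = 2.28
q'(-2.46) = 0.11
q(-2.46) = 0.25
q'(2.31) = -0.10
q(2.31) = -0.04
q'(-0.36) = 1.57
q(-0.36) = 1.19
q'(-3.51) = 0.05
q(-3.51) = 0.17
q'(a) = (2 - 4*a)*(2 - a)/(2*a^2 - 2*a + 1)^2 - 1/(2*a^2 - 2*a + 1) = (2*a^2 - 8*a + 3)/(4*a^4 - 8*a^3 + 8*a^2 - 4*a + 1)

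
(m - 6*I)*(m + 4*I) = m^2 - 2*I*m + 24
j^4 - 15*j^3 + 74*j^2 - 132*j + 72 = (j - 6)^2*(j - 2)*(j - 1)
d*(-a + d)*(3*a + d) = -3*a^2*d + 2*a*d^2 + d^3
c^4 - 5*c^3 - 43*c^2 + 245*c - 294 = (c - 7)*(c - 3)*(c - 2)*(c + 7)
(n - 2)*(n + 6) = n^2 + 4*n - 12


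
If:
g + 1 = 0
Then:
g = -1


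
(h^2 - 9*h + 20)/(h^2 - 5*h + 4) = (h - 5)/(h - 1)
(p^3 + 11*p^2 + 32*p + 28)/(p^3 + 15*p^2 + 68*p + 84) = (p + 2)/(p + 6)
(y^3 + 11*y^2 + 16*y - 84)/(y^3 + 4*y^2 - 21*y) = (y^2 + 4*y - 12)/(y*(y - 3))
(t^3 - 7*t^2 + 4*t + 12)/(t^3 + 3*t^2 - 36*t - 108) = (t^2 - t - 2)/(t^2 + 9*t + 18)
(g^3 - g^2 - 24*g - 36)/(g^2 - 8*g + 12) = (g^2 + 5*g + 6)/(g - 2)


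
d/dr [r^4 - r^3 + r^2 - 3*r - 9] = 4*r^3 - 3*r^2 + 2*r - 3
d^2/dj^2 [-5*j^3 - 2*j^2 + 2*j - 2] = -30*j - 4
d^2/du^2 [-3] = 0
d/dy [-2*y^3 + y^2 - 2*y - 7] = -6*y^2 + 2*y - 2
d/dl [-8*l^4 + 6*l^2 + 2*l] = -32*l^3 + 12*l + 2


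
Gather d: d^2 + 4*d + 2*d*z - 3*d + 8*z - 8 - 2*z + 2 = d^2 + d*(2*z + 1) + 6*z - 6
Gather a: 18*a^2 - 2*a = 18*a^2 - 2*a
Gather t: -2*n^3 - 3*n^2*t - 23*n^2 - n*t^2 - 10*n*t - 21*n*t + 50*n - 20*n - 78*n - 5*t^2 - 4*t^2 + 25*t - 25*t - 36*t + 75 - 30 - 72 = -2*n^3 - 23*n^2 - 48*n + t^2*(-n - 9) + t*(-3*n^2 - 31*n - 36) - 27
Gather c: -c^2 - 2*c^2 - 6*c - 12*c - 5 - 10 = -3*c^2 - 18*c - 15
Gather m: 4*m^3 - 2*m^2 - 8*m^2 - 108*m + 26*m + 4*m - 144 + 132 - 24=4*m^3 - 10*m^2 - 78*m - 36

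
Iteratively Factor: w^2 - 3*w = (w)*(w - 3)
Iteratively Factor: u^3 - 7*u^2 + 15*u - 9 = (u - 1)*(u^2 - 6*u + 9) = (u - 3)*(u - 1)*(u - 3)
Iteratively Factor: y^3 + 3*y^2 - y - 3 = (y - 1)*(y^2 + 4*y + 3) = (y - 1)*(y + 3)*(y + 1)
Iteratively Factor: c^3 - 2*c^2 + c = (c - 1)*(c^2 - c) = (c - 1)^2*(c)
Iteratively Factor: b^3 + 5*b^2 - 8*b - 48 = (b - 3)*(b^2 + 8*b + 16) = (b - 3)*(b + 4)*(b + 4)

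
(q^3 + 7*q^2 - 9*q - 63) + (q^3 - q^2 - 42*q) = 2*q^3 + 6*q^2 - 51*q - 63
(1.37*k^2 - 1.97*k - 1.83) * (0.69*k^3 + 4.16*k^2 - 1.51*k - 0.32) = 0.9453*k^5 + 4.3399*k^4 - 11.5266*k^3 - 5.0765*k^2 + 3.3937*k + 0.5856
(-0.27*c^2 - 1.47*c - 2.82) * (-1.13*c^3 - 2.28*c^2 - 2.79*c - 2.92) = 0.3051*c^5 + 2.2767*c^4 + 7.2915*c^3 + 11.3193*c^2 + 12.1602*c + 8.2344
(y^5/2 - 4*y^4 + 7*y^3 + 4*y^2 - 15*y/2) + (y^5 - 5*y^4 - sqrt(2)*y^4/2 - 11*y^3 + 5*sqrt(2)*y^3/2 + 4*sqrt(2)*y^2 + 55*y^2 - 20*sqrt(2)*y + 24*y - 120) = 3*y^5/2 - 9*y^4 - sqrt(2)*y^4/2 - 4*y^3 + 5*sqrt(2)*y^3/2 + 4*sqrt(2)*y^2 + 59*y^2 - 20*sqrt(2)*y + 33*y/2 - 120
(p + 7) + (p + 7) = 2*p + 14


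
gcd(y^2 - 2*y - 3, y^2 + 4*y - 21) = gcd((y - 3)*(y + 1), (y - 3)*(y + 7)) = y - 3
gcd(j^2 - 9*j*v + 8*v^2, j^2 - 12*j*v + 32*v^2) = -j + 8*v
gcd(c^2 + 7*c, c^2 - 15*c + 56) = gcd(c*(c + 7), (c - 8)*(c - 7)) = 1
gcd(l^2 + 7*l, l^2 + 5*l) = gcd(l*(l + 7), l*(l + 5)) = l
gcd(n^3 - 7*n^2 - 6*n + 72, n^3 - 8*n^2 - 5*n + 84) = n^2 - n - 12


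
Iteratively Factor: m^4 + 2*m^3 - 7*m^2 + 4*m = (m - 1)*(m^3 + 3*m^2 - 4*m) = (m - 1)^2*(m^2 + 4*m) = m*(m - 1)^2*(m + 4)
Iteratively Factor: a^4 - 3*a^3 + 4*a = (a - 2)*(a^3 - a^2 - 2*a) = a*(a - 2)*(a^2 - a - 2) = a*(a - 2)^2*(a + 1)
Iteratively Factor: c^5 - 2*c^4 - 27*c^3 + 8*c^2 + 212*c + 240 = (c + 2)*(c^4 - 4*c^3 - 19*c^2 + 46*c + 120) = (c + 2)*(c + 3)*(c^3 - 7*c^2 + 2*c + 40) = (c - 5)*(c + 2)*(c + 3)*(c^2 - 2*c - 8) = (c - 5)*(c - 4)*(c + 2)*(c + 3)*(c + 2)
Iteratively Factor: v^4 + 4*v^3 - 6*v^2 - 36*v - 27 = (v + 3)*(v^3 + v^2 - 9*v - 9) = (v + 3)^2*(v^2 - 2*v - 3) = (v - 3)*(v + 3)^2*(v + 1)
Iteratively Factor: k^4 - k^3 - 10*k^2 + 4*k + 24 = (k - 2)*(k^3 + k^2 - 8*k - 12) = (k - 2)*(k + 2)*(k^2 - k - 6) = (k - 2)*(k + 2)^2*(k - 3)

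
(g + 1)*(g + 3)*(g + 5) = g^3 + 9*g^2 + 23*g + 15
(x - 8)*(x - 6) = x^2 - 14*x + 48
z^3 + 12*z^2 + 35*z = z*(z + 5)*(z + 7)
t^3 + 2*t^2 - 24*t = t*(t - 4)*(t + 6)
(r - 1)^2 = r^2 - 2*r + 1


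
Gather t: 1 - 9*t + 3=4 - 9*t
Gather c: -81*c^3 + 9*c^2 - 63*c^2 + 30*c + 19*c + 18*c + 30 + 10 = -81*c^3 - 54*c^2 + 67*c + 40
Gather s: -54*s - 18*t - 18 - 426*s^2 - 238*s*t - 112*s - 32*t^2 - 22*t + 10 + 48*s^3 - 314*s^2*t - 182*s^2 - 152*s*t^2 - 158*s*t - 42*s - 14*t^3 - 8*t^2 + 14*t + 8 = 48*s^3 + s^2*(-314*t - 608) + s*(-152*t^2 - 396*t - 208) - 14*t^3 - 40*t^2 - 26*t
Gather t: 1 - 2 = -1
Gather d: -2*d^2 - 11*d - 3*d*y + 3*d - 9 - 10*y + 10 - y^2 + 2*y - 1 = -2*d^2 + d*(-3*y - 8) - y^2 - 8*y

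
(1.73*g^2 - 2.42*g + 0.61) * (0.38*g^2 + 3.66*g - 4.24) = 0.6574*g^4 + 5.4122*g^3 - 15.9606*g^2 + 12.4934*g - 2.5864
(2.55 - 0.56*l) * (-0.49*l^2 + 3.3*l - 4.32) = 0.2744*l^3 - 3.0975*l^2 + 10.8342*l - 11.016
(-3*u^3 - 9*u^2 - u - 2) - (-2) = -3*u^3 - 9*u^2 - u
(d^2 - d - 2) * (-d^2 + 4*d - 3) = -d^4 + 5*d^3 - 5*d^2 - 5*d + 6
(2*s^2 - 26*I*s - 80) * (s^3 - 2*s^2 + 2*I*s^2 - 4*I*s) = 2*s^5 - 4*s^4 - 22*I*s^4 - 28*s^3 + 44*I*s^3 + 56*s^2 - 160*I*s^2 + 320*I*s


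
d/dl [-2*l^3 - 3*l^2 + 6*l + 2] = -6*l^2 - 6*l + 6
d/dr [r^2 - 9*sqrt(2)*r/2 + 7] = 2*r - 9*sqrt(2)/2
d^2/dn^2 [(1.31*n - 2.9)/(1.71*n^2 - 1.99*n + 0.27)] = ((15.1318 - 13.4406*n)*(1.71*n^2 - 1.99*n + 0.27) + (1.31*n - 2.9)*(3.42*n - 1.99)*(6.84*n - 3.98))/(1.71*n^2 - 1.99*n + 0.27)^3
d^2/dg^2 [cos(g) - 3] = -cos(g)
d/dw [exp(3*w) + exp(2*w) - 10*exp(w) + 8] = (3*exp(2*w) + 2*exp(w) - 10)*exp(w)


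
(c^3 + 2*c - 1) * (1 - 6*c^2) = -6*c^5 - 11*c^3 + 6*c^2 + 2*c - 1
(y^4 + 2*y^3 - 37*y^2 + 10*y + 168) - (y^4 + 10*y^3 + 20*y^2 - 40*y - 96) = -8*y^3 - 57*y^2 + 50*y + 264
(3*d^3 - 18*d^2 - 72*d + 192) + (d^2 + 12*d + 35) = 3*d^3 - 17*d^2 - 60*d + 227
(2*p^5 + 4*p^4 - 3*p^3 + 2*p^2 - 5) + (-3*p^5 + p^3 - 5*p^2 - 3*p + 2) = -p^5 + 4*p^4 - 2*p^3 - 3*p^2 - 3*p - 3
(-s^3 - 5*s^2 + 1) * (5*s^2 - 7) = -5*s^5 - 25*s^4 + 7*s^3 + 40*s^2 - 7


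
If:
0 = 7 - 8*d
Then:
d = 7/8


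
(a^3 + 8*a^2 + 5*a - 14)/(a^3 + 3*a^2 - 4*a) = (a^2 + 9*a + 14)/(a*(a + 4))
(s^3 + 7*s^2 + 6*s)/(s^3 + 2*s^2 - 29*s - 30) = s/(s - 5)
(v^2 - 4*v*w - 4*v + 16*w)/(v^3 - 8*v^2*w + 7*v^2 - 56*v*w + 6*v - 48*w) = (v^2 - 4*v*w - 4*v + 16*w)/(v^3 - 8*v^2*w + 7*v^2 - 56*v*w + 6*v - 48*w)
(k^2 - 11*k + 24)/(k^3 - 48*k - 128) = (k - 3)/(k^2 + 8*k + 16)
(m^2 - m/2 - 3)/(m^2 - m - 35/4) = 2*(-2*m^2 + m + 6)/(-4*m^2 + 4*m + 35)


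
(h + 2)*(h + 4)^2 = h^3 + 10*h^2 + 32*h + 32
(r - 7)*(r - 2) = r^2 - 9*r + 14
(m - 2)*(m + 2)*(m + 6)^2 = m^4 + 12*m^3 + 32*m^2 - 48*m - 144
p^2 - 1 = (p - 1)*(p + 1)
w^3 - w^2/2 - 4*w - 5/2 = (w - 5/2)*(w + 1)^2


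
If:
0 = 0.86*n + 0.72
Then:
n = -0.84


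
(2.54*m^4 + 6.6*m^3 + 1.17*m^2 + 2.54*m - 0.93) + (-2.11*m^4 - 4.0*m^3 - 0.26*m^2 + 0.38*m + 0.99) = 0.43*m^4 + 2.6*m^3 + 0.91*m^2 + 2.92*m + 0.0599999999999999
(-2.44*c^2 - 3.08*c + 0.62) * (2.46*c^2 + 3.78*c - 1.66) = -6.0024*c^4 - 16.8*c^3 - 6.0668*c^2 + 7.4564*c - 1.0292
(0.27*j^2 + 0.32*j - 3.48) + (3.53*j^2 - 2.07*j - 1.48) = 3.8*j^2 - 1.75*j - 4.96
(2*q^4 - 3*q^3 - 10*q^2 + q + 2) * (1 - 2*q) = -4*q^5 + 8*q^4 + 17*q^3 - 12*q^2 - 3*q + 2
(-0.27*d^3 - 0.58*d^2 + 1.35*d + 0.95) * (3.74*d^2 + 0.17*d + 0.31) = -1.0098*d^5 - 2.2151*d^4 + 4.8667*d^3 + 3.6027*d^2 + 0.58*d + 0.2945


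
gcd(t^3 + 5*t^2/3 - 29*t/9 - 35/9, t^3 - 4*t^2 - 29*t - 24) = t + 1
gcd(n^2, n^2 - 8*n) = n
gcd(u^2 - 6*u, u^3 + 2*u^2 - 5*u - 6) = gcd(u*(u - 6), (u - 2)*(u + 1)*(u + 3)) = 1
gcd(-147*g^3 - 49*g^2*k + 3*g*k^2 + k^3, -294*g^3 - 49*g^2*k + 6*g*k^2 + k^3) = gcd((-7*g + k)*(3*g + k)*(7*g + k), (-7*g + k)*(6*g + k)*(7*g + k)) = 49*g^2 - k^2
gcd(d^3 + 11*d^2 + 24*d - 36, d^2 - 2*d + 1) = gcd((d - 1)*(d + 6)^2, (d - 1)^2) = d - 1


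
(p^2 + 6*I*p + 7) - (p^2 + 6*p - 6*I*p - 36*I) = -6*p + 12*I*p + 7 + 36*I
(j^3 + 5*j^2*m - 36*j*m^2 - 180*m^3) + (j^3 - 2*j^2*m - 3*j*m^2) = 2*j^3 + 3*j^2*m - 39*j*m^2 - 180*m^3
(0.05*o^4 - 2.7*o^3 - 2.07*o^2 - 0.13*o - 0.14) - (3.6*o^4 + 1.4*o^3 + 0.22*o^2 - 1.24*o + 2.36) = -3.55*o^4 - 4.1*o^3 - 2.29*o^2 + 1.11*o - 2.5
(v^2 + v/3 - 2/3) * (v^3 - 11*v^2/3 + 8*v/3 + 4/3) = v^5 - 10*v^4/3 + 7*v^3/9 + 14*v^2/3 - 4*v/3 - 8/9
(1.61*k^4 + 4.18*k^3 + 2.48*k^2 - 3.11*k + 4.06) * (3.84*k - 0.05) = 6.1824*k^5 + 15.9707*k^4 + 9.3142*k^3 - 12.0664*k^2 + 15.7459*k - 0.203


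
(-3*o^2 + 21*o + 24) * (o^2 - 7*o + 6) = -3*o^4 + 42*o^3 - 141*o^2 - 42*o + 144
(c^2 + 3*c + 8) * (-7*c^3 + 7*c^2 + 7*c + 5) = -7*c^5 - 14*c^4 - 28*c^3 + 82*c^2 + 71*c + 40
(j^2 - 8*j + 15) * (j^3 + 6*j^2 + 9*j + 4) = j^5 - 2*j^4 - 24*j^3 + 22*j^2 + 103*j + 60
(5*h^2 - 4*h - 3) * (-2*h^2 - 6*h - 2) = -10*h^4 - 22*h^3 + 20*h^2 + 26*h + 6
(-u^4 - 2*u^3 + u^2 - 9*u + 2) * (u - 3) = -u^5 + u^4 + 7*u^3 - 12*u^2 + 29*u - 6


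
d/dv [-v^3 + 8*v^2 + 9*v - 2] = -3*v^2 + 16*v + 9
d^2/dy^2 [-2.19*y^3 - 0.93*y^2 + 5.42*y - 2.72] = -13.14*y - 1.86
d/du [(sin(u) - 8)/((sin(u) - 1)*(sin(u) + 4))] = (16*sin(u) + cos(u)^2 + 19)*cos(u)/((sin(u) - 1)^2*(sin(u) + 4)^2)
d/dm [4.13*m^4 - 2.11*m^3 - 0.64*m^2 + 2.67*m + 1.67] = 16.52*m^3 - 6.33*m^2 - 1.28*m + 2.67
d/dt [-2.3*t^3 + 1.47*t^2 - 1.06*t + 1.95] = -6.9*t^2 + 2.94*t - 1.06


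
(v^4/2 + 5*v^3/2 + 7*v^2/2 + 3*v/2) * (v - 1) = v^5/2 + 2*v^4 + v^3 - 2*v^2 - 3*v/2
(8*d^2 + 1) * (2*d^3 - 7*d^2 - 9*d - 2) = 16*d^5 - 56*d^4 - 70*d^3 - 23*d^2 - 9*d - 2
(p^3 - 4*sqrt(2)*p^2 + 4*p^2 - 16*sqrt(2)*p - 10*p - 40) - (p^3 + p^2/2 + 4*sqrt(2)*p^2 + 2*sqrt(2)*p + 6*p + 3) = -8*sqrt(2)*p^2 + 7*p^2/2 - 18*sqrt(2)*p - 16*p - 43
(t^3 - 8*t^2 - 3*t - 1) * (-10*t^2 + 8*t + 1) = -10*t^5 + 88*t^4 - 33*t^3 - 22*t^2 - 11*t - 1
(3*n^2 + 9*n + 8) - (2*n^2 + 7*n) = n^2 + 2*n + 8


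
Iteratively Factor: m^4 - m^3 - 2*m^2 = (m - 2)*(m^3 + m^2) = m*(m - 2)*(m^2 + m) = m*(m - 2)*(m + 1)*(m)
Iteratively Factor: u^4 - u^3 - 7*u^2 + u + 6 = (u + 2)*(u^3 - 3*u^2 - u + 3) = (u - 1)*(u + 2)*(u^2 - 2*u - 3) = (u - 1)*(u + 1)*(u + 2)*(u - 3)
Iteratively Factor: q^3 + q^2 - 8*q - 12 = (q + 2)*(q^2 - q - 6) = (q - 3)*(q + 2)*(q + 2)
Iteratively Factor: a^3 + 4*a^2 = (a)*(a^2 + 4*a) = a^2*(a + 4)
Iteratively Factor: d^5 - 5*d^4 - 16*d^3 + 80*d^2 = (d)*(d^4 - 5*d^3 - 16*d^2 + 80*d) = d*(d - 5)*(d^3 - 16*d) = d*(d - 5)*(d - 4)*(d^2 + 4*d) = d*(d - 5)*(d - 4)*(d + 4)*(d)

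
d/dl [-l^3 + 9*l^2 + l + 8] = -3*l^2 + 18*l + 1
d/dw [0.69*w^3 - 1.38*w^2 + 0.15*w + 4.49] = 2.07*w^2 - 2.76*w + 0.15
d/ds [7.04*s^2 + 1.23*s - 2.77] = 14.08*s + 1.23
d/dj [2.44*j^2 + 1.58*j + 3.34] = 4.88*j + 1.58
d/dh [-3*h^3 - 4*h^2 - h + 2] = -9*h^2 - 8*h - 1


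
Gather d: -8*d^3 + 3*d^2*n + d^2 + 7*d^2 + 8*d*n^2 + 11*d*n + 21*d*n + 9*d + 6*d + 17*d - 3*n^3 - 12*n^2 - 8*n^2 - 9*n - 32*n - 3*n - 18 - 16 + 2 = -8*d^3 + d^2*(3*n + 8) + d*(8*n^2 + 32*n + 32) - 3*n^3 - 20*n^2 - 44*n - 32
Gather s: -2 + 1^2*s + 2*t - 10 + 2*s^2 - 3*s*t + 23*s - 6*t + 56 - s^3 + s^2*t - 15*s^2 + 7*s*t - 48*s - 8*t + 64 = -s^3 + s^2*(t - 13) + s*(4*t - 24) - 12*t + 108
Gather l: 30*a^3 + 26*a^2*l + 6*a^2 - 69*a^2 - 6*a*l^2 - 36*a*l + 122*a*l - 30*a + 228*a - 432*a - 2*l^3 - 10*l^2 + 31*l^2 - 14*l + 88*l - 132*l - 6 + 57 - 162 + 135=30*a^3 - 63*a^2 - 234*a - 2*l^3 + l^2*(21 - 6*a) + l*(26*a^2 + 86*a - 58) + 24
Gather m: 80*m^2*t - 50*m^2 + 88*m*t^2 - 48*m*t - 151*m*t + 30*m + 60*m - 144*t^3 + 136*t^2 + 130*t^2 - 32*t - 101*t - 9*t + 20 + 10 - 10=m^2*(80*t - 50) + m*(88*t^2 - 199*t + 90) - 144*t^3 + 266*t^2 - 142*t + 20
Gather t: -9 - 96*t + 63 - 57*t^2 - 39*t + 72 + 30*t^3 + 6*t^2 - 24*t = 30*t^3 - 51*t^2 - 159*t + 126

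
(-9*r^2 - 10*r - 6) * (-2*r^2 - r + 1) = 18*r^4 + 29*r^3 + 13*r^2 - 4*r - 6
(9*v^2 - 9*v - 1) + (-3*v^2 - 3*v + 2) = 6*v^2 - 12*v + 1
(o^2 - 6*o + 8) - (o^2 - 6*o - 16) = 24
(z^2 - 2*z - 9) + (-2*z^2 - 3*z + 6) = -z^2 - 5*z - 3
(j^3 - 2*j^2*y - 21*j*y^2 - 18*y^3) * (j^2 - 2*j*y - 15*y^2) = j^5 - 4*j^4*y - 32*j^3*y^2 + 54*j^2*y^3 + 351*j*y^4 + 270*y^5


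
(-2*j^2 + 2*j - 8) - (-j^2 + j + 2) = -j^2 + j - 10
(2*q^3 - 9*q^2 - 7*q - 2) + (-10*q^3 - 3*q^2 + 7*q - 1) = -8*q^3 - 12*q^2 - 3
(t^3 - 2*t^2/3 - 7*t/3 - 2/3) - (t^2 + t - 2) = t^3 - 5*t^2/3 - 10*t/3 + 4/3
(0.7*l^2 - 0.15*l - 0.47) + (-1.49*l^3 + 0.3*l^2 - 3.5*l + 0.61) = -1.49*l^3 + 1.0*l^2 - 3.65*l + 0.14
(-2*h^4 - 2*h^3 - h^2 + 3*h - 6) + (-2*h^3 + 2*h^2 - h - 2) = -2*h^4 - 4*h^3 + h^2 + 2*h - 8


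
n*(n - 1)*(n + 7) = n^3 + 6*n^2 - 7*n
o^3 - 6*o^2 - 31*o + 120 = (o - 8)*(o - 3)*(o + 5)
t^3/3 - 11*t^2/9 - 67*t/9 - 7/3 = (t/3 + 1)*(t - 7)*(t + 1/3)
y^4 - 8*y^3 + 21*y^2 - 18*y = y*(y - 3)^2*(y - 2)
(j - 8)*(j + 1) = j^2 - 7*j - 8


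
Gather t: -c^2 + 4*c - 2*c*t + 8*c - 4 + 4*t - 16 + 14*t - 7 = -c^2 + 12*c + t*(18 - 2*c) - 27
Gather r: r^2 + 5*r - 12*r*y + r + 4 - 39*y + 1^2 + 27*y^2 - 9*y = r^2 + r*(6 - 12*y) + 27*y^2 - 48*y + 5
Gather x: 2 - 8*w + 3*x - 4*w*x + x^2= -8*w + x^2 + x*(3 - 4*w) + 2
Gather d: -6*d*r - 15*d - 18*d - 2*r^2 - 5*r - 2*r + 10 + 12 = d*(-6*r - 33) - 2*r^2 - 7*r + 22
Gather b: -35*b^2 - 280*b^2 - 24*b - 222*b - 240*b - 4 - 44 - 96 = -315*b^2 - 486*b - 144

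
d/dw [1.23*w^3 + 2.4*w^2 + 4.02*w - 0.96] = 3.69*w^2 + 4.8*w + 4.02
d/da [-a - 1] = -1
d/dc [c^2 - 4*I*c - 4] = 2*c - 4*I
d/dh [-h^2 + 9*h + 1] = 9 - 2*h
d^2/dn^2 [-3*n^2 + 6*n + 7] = -6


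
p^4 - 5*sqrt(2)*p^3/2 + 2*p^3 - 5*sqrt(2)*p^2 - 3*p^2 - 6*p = p*(p + 2)*(p - 3*sqrt(2))*(p + sqrt(2)/2)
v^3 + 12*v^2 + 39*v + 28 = (v + 1)*(v + 4)*(v + 7)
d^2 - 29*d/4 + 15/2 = (d - 6)*(d - 5/4)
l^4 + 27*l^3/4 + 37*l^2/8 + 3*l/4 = l*(l + 1/4)*(l + 1/2)*(l + 6)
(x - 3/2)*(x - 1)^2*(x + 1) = x^4 - 5*x^3/2 + x^2/2 + 5*x/2 - 3/2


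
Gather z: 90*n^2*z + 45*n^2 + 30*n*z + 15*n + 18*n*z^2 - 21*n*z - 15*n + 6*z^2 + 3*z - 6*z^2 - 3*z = 45*n^2 + 18*n*z^2 + z*(90*n^2 + 9*n)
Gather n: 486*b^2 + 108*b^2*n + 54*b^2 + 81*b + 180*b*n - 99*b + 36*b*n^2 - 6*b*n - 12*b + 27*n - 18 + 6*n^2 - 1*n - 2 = 540*b^2 - 30*b + n^2*(36*b + 6) + n*(108*b^2 + 174*b + 26) - 20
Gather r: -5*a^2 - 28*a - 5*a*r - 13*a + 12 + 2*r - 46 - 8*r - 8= -5*a^2 - 41*a + r*(-5*a - 6) - 42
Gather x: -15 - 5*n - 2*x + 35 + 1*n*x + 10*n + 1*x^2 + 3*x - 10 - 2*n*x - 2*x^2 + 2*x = 5*n - x^2 + x*(3 - n) + 10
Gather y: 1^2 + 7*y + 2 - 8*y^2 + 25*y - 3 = -8*y^2 + 32*y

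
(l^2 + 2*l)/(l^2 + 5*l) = (l + 2)/(l + 5)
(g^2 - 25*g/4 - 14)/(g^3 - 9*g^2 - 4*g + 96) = (g + 7/4)/(g^2 - g - 12)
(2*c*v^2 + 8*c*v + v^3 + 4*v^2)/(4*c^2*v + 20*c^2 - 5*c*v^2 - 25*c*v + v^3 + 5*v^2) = v*(2*c*v + 8*c + v^2 + 4*v)/(4*c^2*v + 20*c^2 - 5*c*v^2 - 25*c*v + v^3 + 5*v^2)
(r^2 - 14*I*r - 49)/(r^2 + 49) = (r - 7*I)/(r + 7*I)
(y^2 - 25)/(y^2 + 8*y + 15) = (y - 5)/(y + 3)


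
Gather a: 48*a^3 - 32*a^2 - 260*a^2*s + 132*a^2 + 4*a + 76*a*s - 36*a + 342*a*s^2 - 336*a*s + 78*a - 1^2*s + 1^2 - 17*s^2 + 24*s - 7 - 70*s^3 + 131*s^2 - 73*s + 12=48*a^3 + a^2*(100 - 260*s) + a*(342*s^2 - 260*s + 46) - 70*s^3 + 114*s^2 - 50*s + 6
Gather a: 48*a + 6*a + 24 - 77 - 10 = 54*a - 63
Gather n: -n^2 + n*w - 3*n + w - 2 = -n^2 + n*(w - 3) + w - 2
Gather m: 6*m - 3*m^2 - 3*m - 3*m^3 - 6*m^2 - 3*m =-3*m^3 - 9*m^2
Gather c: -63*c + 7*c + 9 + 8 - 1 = 16 - 56*c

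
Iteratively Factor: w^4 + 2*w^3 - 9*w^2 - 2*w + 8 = (w + 1)*(w^3 + w^2 - 10*w + 8) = (w - 2)*(w + 1)*(w^2 + 3*w - 4) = (w - 2)*(w - 1)*(w + 1)*(w + 4)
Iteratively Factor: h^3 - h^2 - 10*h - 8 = (h + 1)*(h^2 - 2*h - 8) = (h + 1)*(h + 2)*(h - 4)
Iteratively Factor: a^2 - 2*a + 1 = (a - 1)*(a - 1)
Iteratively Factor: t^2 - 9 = (t + 3)*(t - 3)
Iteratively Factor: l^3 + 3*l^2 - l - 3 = (l + 1)*(l^2 + 2*l - 3) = (l + 1)*(l + 3)*(l - 1)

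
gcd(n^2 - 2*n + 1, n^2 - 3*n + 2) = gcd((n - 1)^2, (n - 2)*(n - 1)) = n - 1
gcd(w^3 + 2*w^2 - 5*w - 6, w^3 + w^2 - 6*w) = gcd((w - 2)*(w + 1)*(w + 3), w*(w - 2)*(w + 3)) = w^2 + w - 6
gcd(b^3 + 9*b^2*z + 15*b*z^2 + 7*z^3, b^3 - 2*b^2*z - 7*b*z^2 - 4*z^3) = b^2 + 2*b*z + z^2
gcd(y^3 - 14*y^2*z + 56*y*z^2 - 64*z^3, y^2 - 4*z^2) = y - 2*z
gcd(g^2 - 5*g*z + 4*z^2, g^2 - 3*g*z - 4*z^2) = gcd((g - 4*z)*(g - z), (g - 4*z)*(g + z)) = -g + 4*z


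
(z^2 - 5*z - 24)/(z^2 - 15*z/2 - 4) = 2*(z + 3)/(2*z + 1)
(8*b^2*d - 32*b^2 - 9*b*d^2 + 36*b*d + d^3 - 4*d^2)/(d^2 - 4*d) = 8*b^2/d - 9*b + d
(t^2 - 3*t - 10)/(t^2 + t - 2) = (t - 5)/(t - 1)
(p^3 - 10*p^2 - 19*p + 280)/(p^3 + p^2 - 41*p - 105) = (p - 8)/(p + 3)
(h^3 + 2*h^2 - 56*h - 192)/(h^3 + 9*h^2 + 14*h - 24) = (h - 8)/(h - 1)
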